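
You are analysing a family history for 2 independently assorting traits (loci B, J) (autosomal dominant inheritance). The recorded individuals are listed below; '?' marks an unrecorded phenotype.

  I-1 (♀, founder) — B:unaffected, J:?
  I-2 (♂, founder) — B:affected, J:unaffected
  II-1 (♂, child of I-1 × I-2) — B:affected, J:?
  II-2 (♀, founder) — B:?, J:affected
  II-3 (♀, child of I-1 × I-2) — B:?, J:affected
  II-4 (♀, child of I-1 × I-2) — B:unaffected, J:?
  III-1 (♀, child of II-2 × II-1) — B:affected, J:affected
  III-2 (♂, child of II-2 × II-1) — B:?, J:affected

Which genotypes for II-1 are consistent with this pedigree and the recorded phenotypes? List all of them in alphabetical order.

B/I-1 un ·: bb
B/I-2 aff ·: Bb
B/II-1 aff I-1×I-2: Bb
B/II-2 ? ·: bb|Bb|BB
B/II-3 ? I-1×I-2: bb|Bb
B/II-4 un I-1×I-2: bb
B/III-1 aff II-2×II-1: Bb|BB
B/III-2 ? II-2×II-1: bb|Bb|BB
⇒ B over [I-1,I-2,II-1,II-2,II-3,II-4,III-1,III-2]: 24 consistent
J/I-1 ? ·: Jj|JJ
J/I-2 un ·: jj
J/II-1 ? I-1×I-2: jj|Jj
J/II-2 aff ·: Jj|JJ
J/II-3 aff I-1×I-2: Jj
J/II-4 ? I-1×I-2: jj|Jj
J/III-1 aff II-2×II-1: Jj|JJ
J/III-2 aff II-2×II-1: Jj|JJ
⇒ J over [I-1,I-2,II-1,II-2,II-3,II-4,III-1,III-2]: 28 consistent

II-1 ∈ {Bb Jj, Bb jj}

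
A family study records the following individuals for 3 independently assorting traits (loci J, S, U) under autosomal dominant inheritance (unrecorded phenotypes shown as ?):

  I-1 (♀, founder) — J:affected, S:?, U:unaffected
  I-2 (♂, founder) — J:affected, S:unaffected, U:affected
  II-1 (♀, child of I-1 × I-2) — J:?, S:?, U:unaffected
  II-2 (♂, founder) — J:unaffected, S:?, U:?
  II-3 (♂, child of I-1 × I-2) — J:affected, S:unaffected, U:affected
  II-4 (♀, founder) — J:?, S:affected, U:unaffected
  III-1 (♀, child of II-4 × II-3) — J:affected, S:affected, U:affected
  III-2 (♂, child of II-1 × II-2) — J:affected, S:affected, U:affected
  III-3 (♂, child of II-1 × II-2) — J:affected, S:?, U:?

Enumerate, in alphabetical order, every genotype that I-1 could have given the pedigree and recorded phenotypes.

J/I-1 aff ·: Jj|JJ
J/I-2 aff ·: Jj|JJ
J/II-1 ? I-1×I-2: Jj|JJ
J/II-2 un ·: jj
J/II-3 aff I-1×I-2: Jj|JJ
J/II-4 ? ·: jj|Jj|JJ
J/III-1 aff II-4×II-3: Jj|JJ
J/III-2 aff II-1×II-2: Jj
J/III-3 aff II-1×II-2: Jj
⇒ J over [I-1,I-2,II-1,II-2,II-3,II-4,III-1,III-2,III-3]: 58 consistent
S/I-1 ? ·: ss|Ss
S/I-2 un ·: ss
S/II-1 ? I-1×I-2: ss|Ss
S/II-2 ? ·: ss|Ss|SS
S/II-3 un I-1×I-2: ss
S/II-4 aff ·: Ss|SS
S/III-1 aff II-4×II-3: Ss
S/III-2 aff II-1×II-2: Ss|SS
S/III-3 ? II-1×II-2: ss|Ss|SS
⇒ S over [I-1,I-2,II-1,II-2,II-3,II-4,III-1,III-2,III-3]: 36 consistent
U/I-1 un ·: uu
U/I-2 aff ·: Uu
U/II-1 un I-1×I-2: uu
U/II-2 ? ·: Uu|UU
U/II-3 aff I-1×I-2: Uu
U/II-4 un ·: uu
U/III-1 aff II-4×II-3: Uu
U/III-2 aff II-1×II-2: Uu
U/III-3 ? II-1×II-2: uu|Uu
⇒ U over [I-1,I-2,II-1,II-2,II-3,II-4,III-1,III-2,III-3]: 3 consistent

I-1 ∈ {JJ Ss uu, JJ ss uu, Jj Ss uu, Jj ss uu}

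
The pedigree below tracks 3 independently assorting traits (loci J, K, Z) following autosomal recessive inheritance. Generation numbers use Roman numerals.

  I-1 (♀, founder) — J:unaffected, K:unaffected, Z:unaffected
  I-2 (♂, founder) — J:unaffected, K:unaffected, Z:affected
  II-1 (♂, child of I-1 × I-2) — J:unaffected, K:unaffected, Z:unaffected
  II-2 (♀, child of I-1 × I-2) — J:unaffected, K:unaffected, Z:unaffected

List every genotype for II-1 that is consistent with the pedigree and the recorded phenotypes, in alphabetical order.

II-1 ∈ {JJ KK Zz, JJ Kk Zz, Jj KK Zz, Jj Kk Zz}

J/I-1 un ·: JJ|Jj
J/I-2 un ·: JJ|Jj
J/II-1 un I-1×I-2: JJ|Jj
J/II-2 un I-1×I-2: JJ|Jj
⇒ J over [I-1,I-2,II-1,II-2]: 13 consistent
K/I-1 un ·: KK|Kk
K/I-2 un ·: KK|Kk
K/II-1 un I-1×I-2: KK|Kk
K/II-2 un I-1×I-2: KK|Kk
⇒ K over [I-1,I-2,II-1,II-2]: 13 consistent
Z/I-1 un ·: ZZ|Zz
Z/I-2 aff ·: zz
Z/II-1 un I-1×I-2: Zz
Z/II-2 un I-1×I-2: Zz
⇒ Z over [I-1,I-2,II-1,II-2]: 2 consistent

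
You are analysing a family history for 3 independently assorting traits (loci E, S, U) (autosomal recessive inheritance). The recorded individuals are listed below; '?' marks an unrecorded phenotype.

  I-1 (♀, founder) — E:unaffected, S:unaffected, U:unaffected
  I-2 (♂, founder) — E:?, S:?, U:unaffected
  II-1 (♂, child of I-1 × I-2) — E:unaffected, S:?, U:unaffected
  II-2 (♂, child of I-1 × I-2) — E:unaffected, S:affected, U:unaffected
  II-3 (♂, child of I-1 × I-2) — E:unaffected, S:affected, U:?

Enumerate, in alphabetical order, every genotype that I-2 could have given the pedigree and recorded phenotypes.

I-2 ∈ {EE Ss UU, EE Ss Uu, EE ss UU, EE ss Uu, Ee Ss UU, Ee Ss Uu, Ee ss UU, Ee ss Uu, ee Ss UU, ee Ss Uu, ee ss UU, ee ss Uu}

E/I-1 un ·: EE|Ee
E/I-2 ? ·: EE|Ee|ee
E/II-1 un I-1×I-2: EE|Ee
E/II-2 un I-1×I-2: EE|Ee
E/II-3 un I-1×I-2: EE|Ee
⇒ E over [I-1,I-2,II-1,II-2,II-3]: 27 consistent
S/I-1 un ·: Ss
S/I-2 ? ·: Ss|ss
S/II-1 ? I-1×I-2: SS|Ss|ss
S/II-2 aff I-1×I-2: ss
S/II-3 aff I-1×I-2: ss
⇒ S over [I-1,I-2,II-1,II-2,II-3]: 5 consistent
U/I-1 un ·: UU|Uu
U/I-2 un ·: UU|Uu
U/II-1 un I-1×I-2: UU|Uu
U/II-2 un I-1×I-2: UU|Uu
U/II-3 ? I-1×I-2: UU|Uu|uu
⇒ U over [I-1,I-2,II-1,II-2,II-3]: 29 consistent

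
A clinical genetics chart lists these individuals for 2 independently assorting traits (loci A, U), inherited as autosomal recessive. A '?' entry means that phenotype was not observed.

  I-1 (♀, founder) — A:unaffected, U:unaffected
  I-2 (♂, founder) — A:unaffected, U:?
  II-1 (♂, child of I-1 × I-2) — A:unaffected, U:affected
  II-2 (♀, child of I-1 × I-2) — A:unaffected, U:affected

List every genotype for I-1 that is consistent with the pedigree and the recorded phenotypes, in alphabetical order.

I-1 ∈ {AA Uu, Aa Uu}

A/I-1 un ·: AA|Aa
A/I-2 un ·: AA|Aa
A/II-1 un I-1×I-2: AA|Aa
A/II-2 un I-1×I-2: AA|Aa
⇒ A over [I-1,I-2,II-1,II-2]: 13 consistent
U/I-1 un ·: Uu
U/I-2 ? ·: Uu|uu
U/II-1 aff I-1×I-2: uu
U/II-2 aff I-1×I-2: uu
⇒ U over [I-1,I-2,II-1,II-2]: 2 consistent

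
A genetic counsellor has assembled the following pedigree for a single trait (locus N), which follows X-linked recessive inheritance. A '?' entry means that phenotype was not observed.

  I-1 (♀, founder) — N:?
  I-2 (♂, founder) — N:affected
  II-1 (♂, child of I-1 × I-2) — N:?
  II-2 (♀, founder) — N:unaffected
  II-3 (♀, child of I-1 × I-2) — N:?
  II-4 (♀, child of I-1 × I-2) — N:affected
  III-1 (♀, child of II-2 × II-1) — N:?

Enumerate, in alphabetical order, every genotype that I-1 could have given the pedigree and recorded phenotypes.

N/I-1 ? ·: X^NX^n|X^nX^n
N/I-2 aff ·: X^nY
N/II-1 ? I-1×I-2: X^NY|X^nY
N/II-2 un ·: X^NX^N|X^NX^n
N/II-3 ? I-1×I-2: X^NX^n|X^nX^n
N/II-4 aff I-1×I-2: X^nX^n
N/III-1 ? II-2×II-1: X^NX^N|X^NX^n|X^nX^n
⇒ N over [I-1,I-2,II-1,II-2,II-3,II-4,III-1]: 15 consistent

I-1 ∈ {X^NX^n, X^nX^n}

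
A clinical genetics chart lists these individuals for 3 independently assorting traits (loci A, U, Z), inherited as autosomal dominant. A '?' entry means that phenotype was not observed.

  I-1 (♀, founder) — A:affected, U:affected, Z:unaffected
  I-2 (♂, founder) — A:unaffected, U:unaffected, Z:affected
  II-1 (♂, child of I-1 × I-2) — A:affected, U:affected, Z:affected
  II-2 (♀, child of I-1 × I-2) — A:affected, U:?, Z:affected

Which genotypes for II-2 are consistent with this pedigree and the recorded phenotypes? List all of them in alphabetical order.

A/I-1 aff ·: Aa|AA
A/I-2 un ·: aa
A/II-1 aff I-1×I-2: Aa
A/II-2 aff I-1×I-2: Aa
⇒ A over [I-1,I-2,II-1,II-2]: 2 consistent
U/I-1 aff ·: Uu|UU
U/I-2 un ·: uu
U/II-1 aff I-1×I-2: Uu
U/II-2 ? I-1×I-2: uu|Uu
⇒ U over [I-1,I-2,II-1,II-2]: 3 consistent
Z/I-1 un ·: zz
Z/I-2 aff ·: Zz|ZZ
Z/II-1 aff I-1×I-2: Zz
Z/II-2 aff I-1×I-2: Zz
⇒ Z over [I-1,I-2,II-1,II-2]: 2 consistent

II-2 ∈ {Aa Uu Zz, Aa uu Zz}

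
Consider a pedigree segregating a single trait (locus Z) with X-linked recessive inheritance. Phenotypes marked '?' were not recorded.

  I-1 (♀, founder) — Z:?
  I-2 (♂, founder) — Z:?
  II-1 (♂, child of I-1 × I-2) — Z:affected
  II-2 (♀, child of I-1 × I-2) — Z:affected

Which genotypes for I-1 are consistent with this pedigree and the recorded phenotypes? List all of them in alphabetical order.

I-1 ∈ {X^ZX^z, X^zX^z}

Z/I-1 ? ·: X^ZX^z|X^zX^z
Z/I-2 ? ·: X^zY
Z/II-1 aff I-1×I-2: X^zY
Z/II-2 aff I-1×I-2: X^zX^z
⇒ Z over [I-1,I-2,II-1,II-2]: 2 consistent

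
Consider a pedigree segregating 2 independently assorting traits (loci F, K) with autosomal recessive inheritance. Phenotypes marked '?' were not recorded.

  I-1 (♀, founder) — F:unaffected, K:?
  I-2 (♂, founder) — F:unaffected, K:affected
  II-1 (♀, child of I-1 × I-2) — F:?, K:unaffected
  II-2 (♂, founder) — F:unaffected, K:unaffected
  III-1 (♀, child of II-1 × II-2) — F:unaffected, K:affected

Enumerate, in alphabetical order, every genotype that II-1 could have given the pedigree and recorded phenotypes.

II-1 ∈ {FF Kk, Ff Kk, ff Kk}

F/I-1 un ·: FF|Ff
F/I-2 un ·: FF|Ff
F/II-1 ? I-1×I-2: FF|Ff|ff
F/II-2 un ·: FF|Ff
F/III-1 un II-1×II-2: FF|Ff
⇒ F over [I-1,I-2,II-1,II-2,III-1]: 26 consistent
K/I-1 ? ·: KK|Kk
K/I-2 aff ·: kk
K/II-1 un I-1×I-2: Kk
K/II-2 un ·: Kk
K/III-1 aff II-1×II-2: kk
⇒ K over [I-1,I-2,II-1,II-2,III-1]: 2 consistent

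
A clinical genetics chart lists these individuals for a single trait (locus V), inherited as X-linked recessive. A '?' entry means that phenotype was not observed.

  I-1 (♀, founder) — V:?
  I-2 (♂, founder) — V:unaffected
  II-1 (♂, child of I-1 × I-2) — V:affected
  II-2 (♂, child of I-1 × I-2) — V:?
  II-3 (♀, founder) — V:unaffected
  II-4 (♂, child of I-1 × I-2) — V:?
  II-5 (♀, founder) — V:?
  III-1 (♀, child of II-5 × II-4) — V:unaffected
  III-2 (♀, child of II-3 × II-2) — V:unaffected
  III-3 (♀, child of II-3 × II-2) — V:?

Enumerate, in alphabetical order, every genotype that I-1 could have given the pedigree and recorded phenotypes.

V/I-1 ? ·: X^VX^v|X^vX^v
V/I-2 un ·: X^VY
V/II-1 aff I-1×I-2: X^vY
V/II-2 ? I-1×I-2: X^VY|X^vY
V/II-3 un ·: X^VX^V|X^VX^v
V/II-4 ? I-1×I-2: X^VY|X^vY
V/II-5 ? ·: X^VX^V|X^VX^v|X^vX^v
V/III-1 un II-5×II-4: X^VX^V|X^VX^v
V/III-2 un II-3×II-2: X^VX^V|X^VX^v
V/III-3 ? II-3×II-2: X^VX^V|X^VX^v|X^vX^v
⇒ V over [I-1,I-2,II-1,II-2,II-3,II-4,II-5,III-1,III-2,III-3]: 54 consistent

I-1 ∈ {X^VX^v, X^vX^v}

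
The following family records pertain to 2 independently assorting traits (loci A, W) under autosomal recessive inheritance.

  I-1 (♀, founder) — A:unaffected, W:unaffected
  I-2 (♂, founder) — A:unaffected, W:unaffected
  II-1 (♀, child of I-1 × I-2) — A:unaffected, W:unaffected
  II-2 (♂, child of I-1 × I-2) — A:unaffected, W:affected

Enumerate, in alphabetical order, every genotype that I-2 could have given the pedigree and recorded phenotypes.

I-2 ∈ {AA Ww, Aa Ww}

A/I-1 un ·: AA|Aa
A/I-2 un ·: AA|Aa
A/II-1 un I-1×I-2: AA|Aa
A/II-2 un I-1×I-2: AA|Aa
⇒ A over [I-1,I-2,II-1,II-2]: 13 consistent
W/I-1 un ·: Ww
W/I-2 un ·: Ww
W/II-1 un I-1×I-2: WW|Ww
W/II-2 aff I-1×I-2: ww
⇒ W over [I-1,I-2,II-1,II-2]: 2 consistent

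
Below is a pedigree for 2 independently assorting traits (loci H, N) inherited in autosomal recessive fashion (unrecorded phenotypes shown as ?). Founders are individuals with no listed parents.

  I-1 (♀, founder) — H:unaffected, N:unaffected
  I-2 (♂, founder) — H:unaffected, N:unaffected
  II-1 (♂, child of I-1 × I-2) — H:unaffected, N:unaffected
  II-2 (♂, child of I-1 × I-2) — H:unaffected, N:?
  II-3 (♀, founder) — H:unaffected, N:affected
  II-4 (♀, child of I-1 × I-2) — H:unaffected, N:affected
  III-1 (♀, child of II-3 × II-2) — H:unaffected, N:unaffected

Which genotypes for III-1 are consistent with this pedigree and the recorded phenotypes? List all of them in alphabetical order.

H/I-1 un ·: HH|Hh
H/I-2 un ·: HH|Hh
H/II-1 un I-1×I-2: HH|Hh
H/II-2 un I-1×I-2: HH|Hh
H/II-3 un ·: HH|Hh
H/II-4 un I-1×I-2: HH|Hh
H/III-1 un II-3×II-2: HH|Hh
⇒ H over [I-1,I-2,II-1,II-2,II-3,II-4,III-1]: 87 consistent
N/I-1 un ·: Nn
N/I-2 un ·: Nn
N/II-1 un I-1×I-2: NN|Nn
N/II-2 ? I-1×I-2: NN|Nn
N/II-3 aff ·: nn
N/II-4 aff I-1×I-2: nn
N/III-1 un II-3×II-2: Nn
⇒ N over [I-1,I-2,II-1,II-2,II-3,II-4,III-1]: 4 consistent

III-1 ∈ {HH Nn, Hh Nn}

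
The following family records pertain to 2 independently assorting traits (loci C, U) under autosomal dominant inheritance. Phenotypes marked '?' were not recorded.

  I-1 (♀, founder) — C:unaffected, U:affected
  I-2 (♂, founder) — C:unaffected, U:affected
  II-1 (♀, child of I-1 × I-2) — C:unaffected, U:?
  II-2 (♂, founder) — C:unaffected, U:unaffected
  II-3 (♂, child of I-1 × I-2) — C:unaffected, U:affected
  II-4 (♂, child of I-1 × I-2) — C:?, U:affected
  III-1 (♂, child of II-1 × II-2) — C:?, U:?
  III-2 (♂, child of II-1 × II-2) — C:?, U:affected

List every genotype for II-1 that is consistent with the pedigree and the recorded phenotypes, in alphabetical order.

II-1 ∈ {cc UU, cc Uu}

C/I-1 un ·: cc
C/I-2 un ·: cc
C/II-1 un I-1×I-2: cc
C/II-2 un ·: cc
C/II-3 un I-1×I-2: cc
C/II-4 ? I-1×I-2: cc
C/III-1 ? II-1×II-2: cc
C/III-2 ? II-1×II-2: cc
⇒ C over [I-1,I-2,II-1,II-2,II-3,II-4,III-1,III-2]: 1 consistent
U/I-1 aff ·: Uu|UU
U/I-2 aff ·: Uu|UU
U/II-1 ? I-1×I-2: Uu|UU
U/II-2 un ·: uu
U/II-3 aff I-1×I-2: Uu|UU
U/II-4 aff I-1×I-2: Uu|UU
U/III-1 ? II-1×II-2: uu|Uu
U/III-2 aff II-1×II-2: Uu
⇒ U over [I-1,I-2,II-1,II-2,II-3,II-4,III-1,III-2]: 37 consistent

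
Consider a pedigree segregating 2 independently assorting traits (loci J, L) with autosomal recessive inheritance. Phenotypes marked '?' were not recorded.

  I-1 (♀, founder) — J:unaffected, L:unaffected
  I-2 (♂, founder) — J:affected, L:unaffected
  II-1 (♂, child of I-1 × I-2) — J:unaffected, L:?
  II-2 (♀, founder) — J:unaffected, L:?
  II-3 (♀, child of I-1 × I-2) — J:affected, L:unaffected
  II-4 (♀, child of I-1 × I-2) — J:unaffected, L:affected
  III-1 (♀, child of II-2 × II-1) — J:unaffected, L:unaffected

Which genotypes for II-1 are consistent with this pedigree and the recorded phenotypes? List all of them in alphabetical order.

J/I-1 un ·: Jj
J/I-2 aff ·: jj
J/II-1 un I-1×I-2: Jj
J/II-2 un ·: JJ|Jj
J/II-3 aff I-1×I-2: jj
J/II-4 un I-1×I-2: Jj
J/III-1 un II-2×II-1: JJ|Jj
⇒ J over [I-1,I-2,II-1,II-2,II-3,II-4,III-1]: 4 consistent
L/I-1 un ·: Ll
L/I-2 un ·: Ll
L/II-1 ? I-1×I-2: LL|Ll|ll
L/II-2 ? ·: LL|Ll|ll
L/II-3 un I-1×I-2: LL|Ll
L/II-4 aff I-1×I-2: ll
L/III-1 un II-2×II-1: LL|Ll
⇒ L over [I-1,I-2,II-1,II-2,II-3,II-4,III-1]: 22 consistent

II-1 ∈ {Jj LL, Jj Ll, Jj ll}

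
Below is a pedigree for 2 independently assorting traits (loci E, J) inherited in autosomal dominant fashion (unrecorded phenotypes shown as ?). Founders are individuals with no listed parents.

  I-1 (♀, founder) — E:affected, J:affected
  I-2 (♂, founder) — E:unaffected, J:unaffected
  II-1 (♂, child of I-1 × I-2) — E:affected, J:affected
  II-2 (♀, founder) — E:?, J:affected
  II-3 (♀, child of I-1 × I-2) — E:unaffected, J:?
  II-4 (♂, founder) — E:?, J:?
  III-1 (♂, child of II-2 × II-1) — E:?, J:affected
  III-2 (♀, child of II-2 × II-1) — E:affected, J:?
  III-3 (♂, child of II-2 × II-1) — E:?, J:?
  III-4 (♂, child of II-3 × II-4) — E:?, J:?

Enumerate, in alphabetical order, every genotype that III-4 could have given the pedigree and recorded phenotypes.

III-4 ∈ {Ee JJ, Ee Jj, Ee jj, ee JJ, ee Jj, ee jj}

E/I-1 aff ·: Ee
E/I-2 un ·: ee
E/II-1 aff I-1×I-2: Ee
E/II-2 ? ·: ee|Ee|EE
E/II-3 un I-1×I-2: ee
E/II-4 ? ·: ee|Ee|EE
E/III-1 ? II-2×II-1: ee|Ee|EE
E/III-2 aff II-2×II-1: Ee|EE
E/III-3 ? II-2×II-1: ee|Ee|EE
E/III-4 ? II-3×II-4: ee|Ee
⇒ E over [I-1,I-2,II-1,II-2,II-3,II-4,III-1,III-2,III-3,III-4]: 120 consistent
J/I-1 aff ·: Jj|JJ
J/I-2 un ·: jj
J/II-1 aff I-1×I-2: Jj
J/II-2 aff ·: Jj|JJ
J/II-3 ? I-1×I-2: jj|Jj
J/II-4 ? ·: jj|Jj|JJ
J/III-1 aff II-2×II-1: Jj|JJ
J/III-2 ? II-2×II-1: jj|Jj|JJ
J/III-3 ? II-2×II-1: jj|Jj|JJ
J/III-4 ? II-3×II-4: jj|Jj|JJ
⇒ J over [I-1,I-2,II-1,II-2,II-3,II-4,III-1,III-2,III-3,III-4]: 468 consistent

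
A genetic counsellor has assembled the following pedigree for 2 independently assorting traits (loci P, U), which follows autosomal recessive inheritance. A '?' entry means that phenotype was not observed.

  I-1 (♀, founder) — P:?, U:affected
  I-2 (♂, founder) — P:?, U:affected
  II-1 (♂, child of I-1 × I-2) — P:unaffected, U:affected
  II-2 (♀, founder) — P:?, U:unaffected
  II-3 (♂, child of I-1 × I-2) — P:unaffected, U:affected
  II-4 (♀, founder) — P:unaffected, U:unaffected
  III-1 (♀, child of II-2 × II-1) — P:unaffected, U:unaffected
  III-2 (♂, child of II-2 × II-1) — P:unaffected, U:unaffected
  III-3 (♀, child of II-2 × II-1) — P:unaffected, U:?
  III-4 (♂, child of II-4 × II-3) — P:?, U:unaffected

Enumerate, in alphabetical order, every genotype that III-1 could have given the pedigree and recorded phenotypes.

III-1 ∈ {PP Uu, Pp Uu}

P/I-1 ? ·: PP|Pp|pp
P/I-2 ? ·: PP|Pp|pp
P/II-1 un I-1×I-2: PP|Pp
P/II-2 ? ·: PP|Pp|pp
P/II-3 un I-1×I-2: PP|Pp
P/II-4 un ·: PP|Pp
P/III-1 un II-2×II-1: PP|Pp
P/III-2 un II-2×II-1: PP|Pp
P/III-3 un II-2×II-1: PP|Pp
P/III-4 ? II-4×II-3: PP|Pp|pp
⇒ P over [I-1,I-2,II-1,II-2,II-3,II-4,III-1,III-2,III-3,III-4]: 1018 consistent
U/I-1 aff ·: uu
U/I-2 aff ·: uu
U/II-1 aff I-1×I-2: uu
U/II-2 un ·: UU|Uu
U/II-3 aff I-1×I-2: uu
U/II-4 un ·: UU|Uu
U/III-1 un II-2×II-1: Uu
U/III-2 un II-2×II-1: Uu
U/III-3 ? II-2×II-1: Uu|uu
U/III-4 un II-4×II-3: Uu
⇒ U over [I-1,I-2,II-1,II-2,II-3,II-4,III-1,III-2,III-3,III-4]: 6 consistent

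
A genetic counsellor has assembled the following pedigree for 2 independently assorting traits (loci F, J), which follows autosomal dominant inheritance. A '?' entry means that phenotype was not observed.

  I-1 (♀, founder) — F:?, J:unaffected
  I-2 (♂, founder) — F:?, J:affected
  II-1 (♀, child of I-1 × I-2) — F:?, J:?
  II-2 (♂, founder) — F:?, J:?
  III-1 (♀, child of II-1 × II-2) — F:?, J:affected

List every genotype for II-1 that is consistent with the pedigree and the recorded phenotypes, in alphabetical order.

II-1 ∈ {FF Jj, FF jj, Ff Jj, Ff jj, ff Jj, ff jj}

F/I-1 ? ·: ff|Ff|FF
F/I-2 ? ·: ff|Ff|FF
F/II-1 ? I-1×I-2: ff|Ff|FF
F/II-2 ? ·: ff|Ff|FF
F/III-1 ? II-1×II-2: ff|Ff|FF
⇒ F over [I-1,I-2,II-1,II-2,III-1]: 81 consistent
J/I-1 un ·: jj
J/I-2 aff ·: Jj|JJ
J/II-1 ? I-1×I-2: jj|Jj
J/II-2 ? ·: jj|Jj|JJ
J/III-1 aff II-1×II-2: Jj|JJ
⇒ J over [I-1,I-2,II-1,II-2,III-1]: 12 consistent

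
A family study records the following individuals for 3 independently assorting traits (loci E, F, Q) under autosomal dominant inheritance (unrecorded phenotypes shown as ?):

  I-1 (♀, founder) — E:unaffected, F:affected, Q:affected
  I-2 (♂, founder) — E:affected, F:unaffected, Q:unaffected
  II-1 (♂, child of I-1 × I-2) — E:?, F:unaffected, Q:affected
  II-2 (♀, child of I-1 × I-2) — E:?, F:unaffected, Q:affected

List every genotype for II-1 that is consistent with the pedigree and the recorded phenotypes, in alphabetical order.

E/I-1 un ·: ee
E/I-2 aff ·: Ee|EE
E/II-1 ? I-1×I-2: ee|Ee
E/II-2 ? I-1×I-2: ee|Ee
⇒ E over [I-1,I-2,II-1,II-2]: 5 consistent
F/I-1 aff ·: Ff
F/I-2 un ·: ff
F/II-1 un I-1×I-2: ff
F/II-2 un I-1×I-2: ff
⇒ F over [I-1,I-2,II-1,II-2]: 1 consistent
Q/I-1 aff ·: Qq|QQ
Q/I-2 un ·: qq
Q/II-1 aff I-1×I-2: Qq
Q/II-2 aff I-1×I-2: Qq
⇒ Q over [I-1,I-2,II-1,II-2]: 2 consistent

II-1 ∈ {Ee ff Qq, ee ff Qq}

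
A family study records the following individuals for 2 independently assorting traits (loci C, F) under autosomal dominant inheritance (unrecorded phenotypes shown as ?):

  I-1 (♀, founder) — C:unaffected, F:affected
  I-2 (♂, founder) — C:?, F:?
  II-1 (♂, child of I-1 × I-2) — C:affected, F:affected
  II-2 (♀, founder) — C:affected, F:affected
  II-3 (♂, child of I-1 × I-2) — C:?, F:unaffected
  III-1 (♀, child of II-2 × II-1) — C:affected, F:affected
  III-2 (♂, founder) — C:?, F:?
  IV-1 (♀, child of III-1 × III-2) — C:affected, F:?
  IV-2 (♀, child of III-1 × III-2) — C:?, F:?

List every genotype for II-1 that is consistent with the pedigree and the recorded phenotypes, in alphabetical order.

II-1 ∈ {Cc FF, Cc Ff}

C/I-1 un ·: cc
C/I-2 ? ·: Cc|CC
C/II-1 aff I-1×I-2: Cc
C/II-2 aff ·: Cc|CC
C/II-3 ? I-1×I-2: cc|Cc
C/III-1 aff II-2×II-1: Cc|CC
C/III-2 ? ·: cc|Cc|CC
C/IV-1 aff III-1×III-2: Cc|CC
C/IV-2 ? III-1×III-2: cc|Cc|CC
⇒ C over [I-1,I-2,II-1,II-2,II-3,III-1,III-2,IV-1,IV-2]: 108 consistent
F/I-1 aff ·: Ff
F/I-2 ? ·: ff|Ff
F/II-1 aff I-1×I-2: Ff|FF
F/II-2 aff ·: Ff|FF
F/II-3 un I-1×I-2: ff
F/III-1 aff II-2×II-1: Ff|FF
F/III-2 ? ·: ff|Ff|FF
F/IV-1 ? III-1×III-2: ff|Ff|FF
F/IV-2 ? III-1×III-2: ff|Ff|FF
⇒ F over [I-1,I-2,II-1,II-2,II-3,III-1,III-2,IV-1,IV-2]: 121 consistent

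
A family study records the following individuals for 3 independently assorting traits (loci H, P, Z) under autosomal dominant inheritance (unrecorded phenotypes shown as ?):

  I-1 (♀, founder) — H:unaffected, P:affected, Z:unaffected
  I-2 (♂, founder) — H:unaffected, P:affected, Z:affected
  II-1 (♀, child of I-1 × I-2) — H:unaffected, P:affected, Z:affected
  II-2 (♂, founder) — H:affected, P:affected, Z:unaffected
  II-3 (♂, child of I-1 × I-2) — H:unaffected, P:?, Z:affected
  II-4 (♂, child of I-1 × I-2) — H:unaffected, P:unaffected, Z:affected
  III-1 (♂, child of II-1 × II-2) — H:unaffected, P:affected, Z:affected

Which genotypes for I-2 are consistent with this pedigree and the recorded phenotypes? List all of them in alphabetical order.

I-2 ∈ {hh Pp ZZ, hh Pp Zz}

H/I-1 un ·: hh
H/I-2 un ·: hh
H/II-1 un I-1×I-2: hh
H/II-2 aff ·: Hh
H/II-3 un I-1×I-2: hh
H/II-4 un I-1×I-2: hh
H/III-1 un II-1×II-2: hh
⇒ H over [I-1,I-2,II-1,II-2,II-3,II-4,III-1]: 1 consistent
P/I-1 aff ·: Pp
P/I-2 aff ·: Pp
P/II-1 aff I-1×I-2: Pp|PP
P/II-2 aff ·: Pp|PP
P/II-3 ? I-1×I-2: pp|Pp|PP
P/II-4 un I-1×I-2: pp
P/III-1 aff II-1×II-2: Pp|PP
⇒ P over [I-1,I-2,II-1,II-2,II-3,II-4,III-1]: 21 consistent
Z/I-1 un ·: zz
Z/I-2 aff ·: Zz|ZZ
Z/II-1 aff I-1×I-2: Zz
Z/II-2 un ·: zz
Z/II-3 aff I-1×I-2: Zz
Z/II-4 aff I-1×I-2: Zz
Z/III-1 aff II-1×II-2: Zz
⇒ Z over [I-1,I-2,II-1,II-2,II-3,II-4,III-1]: 2 consistent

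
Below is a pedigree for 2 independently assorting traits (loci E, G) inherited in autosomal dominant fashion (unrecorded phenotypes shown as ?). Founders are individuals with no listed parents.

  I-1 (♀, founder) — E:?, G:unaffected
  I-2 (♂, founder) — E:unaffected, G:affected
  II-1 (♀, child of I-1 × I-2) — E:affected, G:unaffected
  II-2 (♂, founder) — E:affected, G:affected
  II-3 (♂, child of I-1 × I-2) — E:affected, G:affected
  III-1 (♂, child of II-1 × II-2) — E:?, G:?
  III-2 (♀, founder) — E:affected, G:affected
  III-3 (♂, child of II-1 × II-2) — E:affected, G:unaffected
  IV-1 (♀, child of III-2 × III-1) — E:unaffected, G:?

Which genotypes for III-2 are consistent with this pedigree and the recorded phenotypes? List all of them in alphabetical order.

E/I-1 ? ·: Ee|EE
E/I-2 un ·: ee
E/II-1 aff I-1×I-2: Ee
E/II-2 aff ·: Ee|EE
E/II-3 aff I-1×I-2: Ee
E/III-1 ? II-1×II-2: ee|Ee
E/III-2 aff ·: Ee
E/III-3 aff II-1×II-2: Ee|EE
E/IV-1 un III-2×III-1: ee
⇒ E over [I-1,I-2,II-1,II-2,II-3,III-1,III-2,III-3,IV-1]: 12 consistent
G/I-1 un ·: gg
G/I-2 aff ·: Gg
G/II-1 un I-1×I-2: gg
G/II-2 aff ·: Gg
G/II-3 aff I-1×I-2: Gg
G/III-1 ? II-1×II-2: gg|Gg
G/III-2 aff ·: Gg|GG
G/III-3 un II-1×II-2: gg
G/IV-1 ? III-2×III-1: gg|Gg|GG
⇒ G over [I-1,I-2,II-1,II-2,II-3,III-1,III-2,III-3,IV-1]: 8 consistent

III-2 ∈ {Ee GG, Ee Gg}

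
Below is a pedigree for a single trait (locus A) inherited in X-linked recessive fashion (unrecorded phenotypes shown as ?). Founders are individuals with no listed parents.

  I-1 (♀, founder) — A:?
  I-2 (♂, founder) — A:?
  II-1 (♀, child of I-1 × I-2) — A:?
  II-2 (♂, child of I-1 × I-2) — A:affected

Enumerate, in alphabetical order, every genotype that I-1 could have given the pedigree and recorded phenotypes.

I-1 ∈ {X^AX^a, X^aX^a}

A/I-1 ? ·: X^AX^a|X^aX^a
A/I-2 ? ·: X^AY|X^aY
A/II-1 ? I-1×I-2: X^AX^A|X^AX^a|X^aX^a
A/II-2 aff I-1×I-2: X^aY
⇒ A over [I-1,I-2,II-1,II-2]: 6 consistent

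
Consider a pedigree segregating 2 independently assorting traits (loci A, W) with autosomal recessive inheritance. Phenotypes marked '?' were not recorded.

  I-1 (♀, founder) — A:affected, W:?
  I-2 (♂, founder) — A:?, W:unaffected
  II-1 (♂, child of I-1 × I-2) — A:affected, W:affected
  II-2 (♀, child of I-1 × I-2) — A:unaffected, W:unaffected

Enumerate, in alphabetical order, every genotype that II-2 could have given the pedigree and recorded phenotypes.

II-2 ∈ {Aa WW, Aa Ww}

A/I-1 aff ·: aa
A/I-2 ? ·: Aa
A/II-1 aff I-1×I-2: aa
A/II-2 un I-1×I-2: Aa
⇒ A over [I-1,I-2,II-1,II-2]: 1 consistent
W/I-1 ? ·: Ww|ww
W/I-2 un ·: Ww
W/II-1 aff I-1×I-2: ww
W/II-2 un I-1×I-2: WW|Ww
⇒ W over [I-1,I-2,II-1,II-2]: 3 consistent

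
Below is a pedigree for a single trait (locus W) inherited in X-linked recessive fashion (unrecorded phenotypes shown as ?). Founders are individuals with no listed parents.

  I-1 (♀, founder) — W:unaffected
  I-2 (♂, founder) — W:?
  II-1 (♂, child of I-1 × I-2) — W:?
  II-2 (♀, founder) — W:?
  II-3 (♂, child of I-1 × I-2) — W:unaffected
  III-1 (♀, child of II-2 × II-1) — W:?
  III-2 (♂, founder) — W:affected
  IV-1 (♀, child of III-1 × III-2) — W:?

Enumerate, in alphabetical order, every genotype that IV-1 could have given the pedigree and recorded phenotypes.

W/I-1 un ·: X^WX^W|X^WX^w
W/I-2 ? ·: X^WY|X^wY
W/II-1 ? I-1×I-2: X^WY|X^wY
W/II-2 ? ·: X^WX^W|X^WX^w|X^wX^w
W/II-3 un I-1×I-2: X^WY
W/III-1 ? II-2×II-1: X^WX^W|X^WX^w|X^wX^w
W/III-2 aff ·: X^wY
W/IV-1 ? III-1×III-2: X^WX^w|X^wX^w
⇒ W over [I-1,I-2,II-1,II-2,II-3,III-1,III-2,IV-1]: 36 consistent

IV-1 ∈ {X^WX^w, X^wX^w}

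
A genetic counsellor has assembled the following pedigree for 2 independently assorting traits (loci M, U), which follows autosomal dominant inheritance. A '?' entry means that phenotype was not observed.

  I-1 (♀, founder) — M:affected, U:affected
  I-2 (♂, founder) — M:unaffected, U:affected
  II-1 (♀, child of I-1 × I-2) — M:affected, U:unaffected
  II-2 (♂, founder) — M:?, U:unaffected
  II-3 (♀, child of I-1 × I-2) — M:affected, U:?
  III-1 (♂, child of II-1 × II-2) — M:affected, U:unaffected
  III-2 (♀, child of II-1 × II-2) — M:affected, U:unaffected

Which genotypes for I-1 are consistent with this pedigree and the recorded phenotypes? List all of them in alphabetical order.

M/I-1 aff ·: Mm|MM
M/I-2 un ·: mm
M/II-1 aff I-1×I-2: Mm
M/II-2 ? ·: mm|Mm|MM
M/II-3 aff I-1×I-2: Mm
M/III-1 aff II-1×II-2: Mm|MM
M/III-2 aff II-1×II-2: Mm|MM
⇒ M over [I-1,I-2,II-1,II-2,II-3,III-1,III-2]: 18 consistent
U/I-1 aff ·: Uu
U/I-2 aff ·: Uu
U/II-1 un I-1×I-2: uu
U/II-2 un ·: uu
U/II-3 ? I-1×I-2: uu|Uu|UU
U/III-1 un II-1×II-2: uu
U/III-2 un II-1×II-2: uu
⇒ U over [I-1,I-2,II-1,II-2,II-3,III-1,III-2]: 3 consistent

I-1 ∈ {MM Uu, Mm Uu}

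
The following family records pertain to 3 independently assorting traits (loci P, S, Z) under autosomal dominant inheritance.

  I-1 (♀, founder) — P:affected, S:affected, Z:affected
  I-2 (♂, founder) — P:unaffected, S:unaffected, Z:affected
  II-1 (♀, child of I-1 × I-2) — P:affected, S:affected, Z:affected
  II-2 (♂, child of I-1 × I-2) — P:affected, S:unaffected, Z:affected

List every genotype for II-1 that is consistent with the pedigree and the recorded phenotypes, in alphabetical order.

II-1 ∈ {Pp Ss ZZ, Pp Ss Zz}

P/I-1 aff ·: Pp|PP
P/I-2 un ·: pp
P/II-1 aff I-1×I-2: Pp
P/II-2 aff I-1×I-2: Pp
⇒ P over [I-1,I-2,II-1,II-2]: 2 consistent
S/I-1 aff ·: Ss
S/I-2 un ·: ss
S/II-1 aff I-1×I-2: Ss
S/II-2 un I-1×I-2: ss
⇒ S over [I-1,I-2,II-1,II-2]: 1 consistent
Z/I-1 aff ·: Zz|ZZ
Z/I-2 aff ·: Zz|ZZ
Z/II-1 aff I-1×I-2: Zz|ZZ
Z/II-2 aff I-1×I-2: Zz|ZZ
⇒ Z over [I-1,I-2,II-1,II-2]: 13 consistent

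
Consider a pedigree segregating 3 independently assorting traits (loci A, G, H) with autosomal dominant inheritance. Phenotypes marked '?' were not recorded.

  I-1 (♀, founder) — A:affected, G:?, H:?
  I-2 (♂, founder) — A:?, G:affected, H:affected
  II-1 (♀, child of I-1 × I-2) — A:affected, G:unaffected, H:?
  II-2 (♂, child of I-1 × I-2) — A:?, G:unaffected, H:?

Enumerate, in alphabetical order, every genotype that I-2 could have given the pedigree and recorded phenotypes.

I-2 ∈ {AA Gg HH, AA Gg Hh, Aa Gg HH, Aa Gg Hh, aa Gg HH, aa Gg Hh}

A/I-1 aff ·: Aa|AA
A/I-2 ? ·: aa|Aa|AA
A/II-1 aff I-1×I-2: Aa|AA
A/II-2 ? I-1×I-2: aa|Aa|AA
⇒ A over [I-1,I-2,II-1,II-2]: 18 consistent
G/I-1 ? ·: gg|Gg
G/I-2 aff ·: Gg
G/II-1 un I-1×I-2: gg
G/II-2 un I-1×I-2: gg
⇒ G over [I-1,I-2,II-1,II-2]: 2 consistent
H/I-1 ? ·: hh|Hh|HH
H/I-2 aff ·: Hh|HH
H/II-1 ? I-1×I-2: hh|Hh|HH
H/II-2 ? I-1×I-2: hh|Hh|HH
⇒ H over [I-1,I-2,II-1,II-2]: 23 consistent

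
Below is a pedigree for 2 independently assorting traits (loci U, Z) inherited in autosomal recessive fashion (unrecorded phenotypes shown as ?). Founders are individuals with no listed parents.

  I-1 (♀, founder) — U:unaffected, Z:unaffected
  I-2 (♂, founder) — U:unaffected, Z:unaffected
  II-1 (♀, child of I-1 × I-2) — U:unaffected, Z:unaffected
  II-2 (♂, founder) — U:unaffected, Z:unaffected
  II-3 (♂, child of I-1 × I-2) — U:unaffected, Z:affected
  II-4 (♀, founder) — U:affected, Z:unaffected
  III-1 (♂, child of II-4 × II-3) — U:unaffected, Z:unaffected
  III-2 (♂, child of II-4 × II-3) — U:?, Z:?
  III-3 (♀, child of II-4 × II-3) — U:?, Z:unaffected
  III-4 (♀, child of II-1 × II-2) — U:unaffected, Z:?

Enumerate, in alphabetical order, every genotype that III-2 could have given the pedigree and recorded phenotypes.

U/I-1 un ·: UU|Uu
U/I-2 un ·: UU|Uu
U/II-1 un I-1×I-2: UU|Uu
U/II-2 un ·: UU|Uu
U/II-3 un I-1×I-2: UU|Uu
U/II-4 aff ·: uu
U/III-1 un II-4×II-3: Uu
U/III-2 ? II-4×II-3: Uu|uu
U/III-3 ? II-4×II-3: Uu|uu
U/III-4 un II-1×II-2: UU|Uu
⇒ U over [I-1,I-2,II-1,II-2,II-3,II-4,III-1,III-2,III-3,III-4]: 108 consistent
Z/I-1 un ·: Zz
Z/I-2 un ·: Zz
Z/II-1 un I-1×I-2: ZZ|Zz
Z/II-2 un ·: ZZ|Zz
Z/II-3 aff I-1×I-2: zz
Z/II-4 un ·: ZZ|Zz
Z/III-1 un II-4×II-3: Zz
Z/III-2 ? II-4×II-3: Zz|zz
Z/III-3 un II-4×II-3: Zz
Z/III-4 ? II-1×II-2: ZZ|Zz|zz
⇒ Z over [I-1,I-2,II-1,II-2,II-3,II-4,III-1,III-2,III-3,III-4]: 24 consistent

III-2 ∈ {Uu Zz, Uu zz, uu Zz, uu zz}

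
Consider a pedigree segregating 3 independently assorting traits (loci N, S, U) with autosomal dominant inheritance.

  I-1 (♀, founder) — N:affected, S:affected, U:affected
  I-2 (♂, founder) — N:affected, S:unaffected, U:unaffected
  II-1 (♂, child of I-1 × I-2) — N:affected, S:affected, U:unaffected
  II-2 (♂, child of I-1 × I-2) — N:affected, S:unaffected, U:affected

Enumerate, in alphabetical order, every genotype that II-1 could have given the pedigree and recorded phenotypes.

II-1 ∈ {NN Ss uu, Nn Ss uu}

N/I-1 aff ·: Nn|NN
N/I-2 aff ·: Nn|NN
N/II-1 aff I-1×I-2: Nn|NN
N/II-2 aff I-1×I-2: Nn|NN
⇒ N over [I-1,I-2,II-1,II-2]: 13 consistent
S/I-1 aff ·: Ss
S/I-2 un ·: ss
S/II-1 aff I-1×I-2: Ss
S/II-2 un I-1×I-2: ss
⇒ S over [I-1,I-2,II-1,II-2]: 1 consistent
U/I-1 aff ·: Uu
U/I-2 un ·: uu
U/II-1 un I-1×I-2: uu
U/II-2 aff I-1×I-2: Uu
⇒ U over [I-1,I-2,II-1,II-2]: 1 consistent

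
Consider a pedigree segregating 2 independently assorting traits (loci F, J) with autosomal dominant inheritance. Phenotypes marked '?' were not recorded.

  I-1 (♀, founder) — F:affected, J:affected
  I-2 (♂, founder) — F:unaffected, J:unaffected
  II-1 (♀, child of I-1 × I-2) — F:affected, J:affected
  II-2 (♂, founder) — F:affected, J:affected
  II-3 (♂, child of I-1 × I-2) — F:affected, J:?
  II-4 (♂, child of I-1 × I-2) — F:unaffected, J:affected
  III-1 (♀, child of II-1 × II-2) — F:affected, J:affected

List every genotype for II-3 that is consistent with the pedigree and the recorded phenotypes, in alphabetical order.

F/I-1 aff ·: Ff
F/I-2 un ·: ff
F/II-1 aff I-1×I-2: Ff
F/II-2 aff ·: Ff|FF
F/II-3 aff I-1×I-2: Ff
F/II-4 un I-1×I-2: ff
F/III-1 aff II-1×II-2: Ff|FF
⇒ F over [I-1,I-2,II-1,II-2,II-3,II-4,III-1]: 4 consistent
J/I-1 aff ·: Jj|JJ
J/I-2 un ·: jj
J/II-1 aff I-1×I-2: Jj
J/II-2 aff ·: Jj|JJ
J/II-3 ? I-1×I-2: jj|Jj
J/II-4 aff I-1×I-2: Jj
J/III-1 aff II-1×II-2: Jj|JJ
⇒ J over [I-1,I-2,II-1,II-2,II-3,II-4,III-1]: 12 consistent

II-3 ∈ {Ff Jj, Ff jj}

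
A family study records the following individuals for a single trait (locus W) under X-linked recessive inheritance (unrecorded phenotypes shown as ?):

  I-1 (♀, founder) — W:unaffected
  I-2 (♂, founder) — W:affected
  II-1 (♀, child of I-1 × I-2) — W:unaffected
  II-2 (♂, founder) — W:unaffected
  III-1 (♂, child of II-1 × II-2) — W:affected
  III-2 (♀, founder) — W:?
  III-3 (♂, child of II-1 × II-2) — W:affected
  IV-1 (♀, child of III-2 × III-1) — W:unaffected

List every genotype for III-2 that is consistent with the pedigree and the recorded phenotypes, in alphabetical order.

W/I-1 un ·: X^WX^W|X^WX^w
W/I-2 aff ·: X^wY
W/II-1 un I-1×I-2: X^WX^w
W/II-2 un ·: X^WY
W/III-1 aff II-1×II-2: X^wY
W/III-2 ? ·: X^WX^W|X^WX^w
W/III-3 aff II-1×II-2: X^wY
W/IV-1 un III-2×III-1: X^WX^w
⇒ W over [I-1,I-2,II-1,II-2,III-1,III-2,III-3,IV-1]: 4 consistent

III-2 ∈ {X^WX^W, X^WX^w}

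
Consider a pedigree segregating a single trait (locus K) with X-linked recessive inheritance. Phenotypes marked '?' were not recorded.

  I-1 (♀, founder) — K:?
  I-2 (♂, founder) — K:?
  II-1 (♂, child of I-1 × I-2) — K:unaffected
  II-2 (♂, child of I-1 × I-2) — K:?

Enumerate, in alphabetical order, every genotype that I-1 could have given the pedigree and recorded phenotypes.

K/I-1 ? ·: X^KX^K|X^KX^k
K/I-2 ? ·: X^KY|X^kY
K/II-1 un I-1×I-2: X^KY
K/II-2 ? I-1×I-2: X^KY|X^kY
⇒ K over [I-1,I-2,II-1,II-2]: 6 consistent

I-1 ∈ {X^KX^K, X^KX^k}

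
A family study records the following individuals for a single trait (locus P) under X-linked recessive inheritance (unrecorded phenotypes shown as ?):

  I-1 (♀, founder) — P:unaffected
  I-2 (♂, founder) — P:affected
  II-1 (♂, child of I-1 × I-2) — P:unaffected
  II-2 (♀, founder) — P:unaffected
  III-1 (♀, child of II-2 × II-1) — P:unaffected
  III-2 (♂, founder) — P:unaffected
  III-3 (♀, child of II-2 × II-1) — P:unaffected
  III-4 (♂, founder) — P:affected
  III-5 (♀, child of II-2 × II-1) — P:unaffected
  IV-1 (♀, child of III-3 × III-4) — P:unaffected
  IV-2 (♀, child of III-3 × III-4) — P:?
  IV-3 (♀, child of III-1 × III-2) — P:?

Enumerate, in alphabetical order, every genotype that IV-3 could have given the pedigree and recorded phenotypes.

P/I-1 un ·: X^PX^P|X^PX^p
P/I-2 aff ·: X^pY
P/II-1 un I-1×I-2: X^PY
P/II-2 un ·: X^PX^P|X^PX^p
P/III-1 un II-2×II-1: X^PX^P|X^PX^p
P/III-2 un ·: X^PY
P/III-3 un II-2×II-1: X^PX^P|X^PX^p
P/III-4 aff ·: X^pY
P/III-5 un II-2×II-1: X^PX^P|X^PX^p
P/IV-1 un III-3×III-4: X^PX^p
P/IV-2 ? III-3×III-4: X^PX^p|X^pX^p
P/IV-3 ? III-1×III-2: X^PX^P|X^PX^p
⇒ P over [I-1,I-2,II-1,II-2,III-1,III-2,III-3,III-4,III-5,IV-1,IV-2,IV-3]: 38 consistent

IV-3 ∈ {X^PX^P, X^PX^p}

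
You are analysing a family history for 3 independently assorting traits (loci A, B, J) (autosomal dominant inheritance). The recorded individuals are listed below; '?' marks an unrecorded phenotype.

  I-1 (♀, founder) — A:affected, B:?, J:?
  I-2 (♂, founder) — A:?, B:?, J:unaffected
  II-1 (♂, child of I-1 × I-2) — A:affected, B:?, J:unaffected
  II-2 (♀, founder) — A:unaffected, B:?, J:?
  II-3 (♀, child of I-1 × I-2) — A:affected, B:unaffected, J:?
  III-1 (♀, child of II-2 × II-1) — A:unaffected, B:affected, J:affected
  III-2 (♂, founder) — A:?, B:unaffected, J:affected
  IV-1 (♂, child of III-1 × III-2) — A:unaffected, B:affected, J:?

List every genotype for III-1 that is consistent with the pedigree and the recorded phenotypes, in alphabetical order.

A/I-1 aff ·: Aa|AA
A/I-2 ? ·: aa|Aa|AA
A/II-1 aff I-1×I-2: Aa
A/II-2 un ·: aa
A/II-3 aff I-1×I-2: Aa|AA
A/III-1 un II-2×II-1: aa
A/III-2 ? ·: aa|Aa
A/IV-1 un III-1×III-2: aa
⇒ A over [I-1,I-2,II-1,II-2,II-3,III-1,III-2,IV-1]: 16 consistent
B/I-1 ? ·: bb|Bb
B/I-2 ? ·: bb|Bb
B/II-1 ? I-1×I-2: bb|Bb|BB
B/II-2 ? ·: bb|Bb|BB
B/II-3 un I-1×I-2: bb
B/III-1 aff II-2×II-1: Bb|BB
B/III-2 un ·: bb
B/IV-1 aff III-1×III-2: Bb
⇒ B over [I-1,I-2,II-1,II-2,II-3,III-1,III-2,IV-1]: 27 consistent
J/I-1 ? ·: jj|Jj
J/I-2 un ·: jj
J/II-1 un I-1×I-2: jj
J/II-2 ? ·: Jj|JJ
J/II-3 ? I-1×I-2: jj|Jj
J/III-1 aff II-2×II-1: Jj
J/III-2 aff ·: Jj|JJ
J/IV-1 ? III-1×III-2: jj|Jj|JJ
⇒ J over [I-1,I-2,II-1,II-2,II-3,III-1,III-2,IV-1]: 30 consistent

III-1 ∈ {aa BB Jj, aa Bb Jj}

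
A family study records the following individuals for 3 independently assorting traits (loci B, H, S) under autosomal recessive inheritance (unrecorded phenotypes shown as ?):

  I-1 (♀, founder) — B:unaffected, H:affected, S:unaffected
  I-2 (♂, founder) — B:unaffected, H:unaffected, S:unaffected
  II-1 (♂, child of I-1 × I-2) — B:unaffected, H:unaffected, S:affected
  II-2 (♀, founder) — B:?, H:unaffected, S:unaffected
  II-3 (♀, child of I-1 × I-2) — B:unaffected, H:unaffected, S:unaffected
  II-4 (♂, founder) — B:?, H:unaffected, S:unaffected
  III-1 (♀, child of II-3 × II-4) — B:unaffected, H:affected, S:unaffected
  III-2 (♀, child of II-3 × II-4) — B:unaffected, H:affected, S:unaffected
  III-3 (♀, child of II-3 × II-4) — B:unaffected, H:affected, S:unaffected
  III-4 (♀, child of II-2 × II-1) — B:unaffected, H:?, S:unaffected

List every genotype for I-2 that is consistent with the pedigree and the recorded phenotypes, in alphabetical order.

B/I-1 un ·: BB|Bb
B/I-2 un ·: BB|Bb
B/II-1 un I-1×I-2: BB|Bb
B/II-2 ? ·: BB|Bb|bb
B/II-3 un I-1×I-2: BB|Bb
B/II-4 ? ·: BB|Bb|bb
B/III-1 un II-3×II-4: BB|Bb
B/III-2 un II-3×II-4: BB|Bb
B/III-3 un II-3×II-4: BB|Bb
B/III-4 un II-2×II-1: BB|Bb
⇒ B over [I-1,I-2,II-1,II-2,II-3,II-4,III-1,III-2,III-3,III-4]: 769 consistent
H/I-1 aff ·: hh
H/I-2 un ·: HH|Hh
H/II-1 un I-1×I-2: Hh
H/II-2 un ·: HH|Hh
H/II-3 un I-1×I-2: Hh
H/II-4 un ·: Hh
H/III-1 aff II-3×II-4: hh
H/III-2 aff II-3×II-4: hh
H/III-3 aff II-3×II-4: hh
H/III-4 ? II-2×II-1: HH|Hh|hh
⇒ H over [I-1,I-2,II-1,II-2,II-3,II-4,III-1,III-2,III-3,III-4]: 10 consistent
S/I-1 un ·: Ss
S/I-2 un ·: Ss
S/II-1 aff I-1×I-2: ss
S/II-2 un ·: SS|Ss
S/II-3 un I-1×I-2: SS|Ss
S/II-4 un ·: SS|Ss
S/III-1 un II-3×II-4: SS|Ss
S/III-2 un II-3×II-4: SS|Ss
S/III-3 un II-3×II-4: SS|Ss
S/III-4 un II-2×II-1: Ss
⇒ S over [I-1,I-2,II-1,II-2,II-3,II-4,III-1,III-2,III-3,III-4]: 50 consistent

I-2 ∈ {BB HH Ss, BB Hh Ss, Bb HH Ss, Bb Hh Ss}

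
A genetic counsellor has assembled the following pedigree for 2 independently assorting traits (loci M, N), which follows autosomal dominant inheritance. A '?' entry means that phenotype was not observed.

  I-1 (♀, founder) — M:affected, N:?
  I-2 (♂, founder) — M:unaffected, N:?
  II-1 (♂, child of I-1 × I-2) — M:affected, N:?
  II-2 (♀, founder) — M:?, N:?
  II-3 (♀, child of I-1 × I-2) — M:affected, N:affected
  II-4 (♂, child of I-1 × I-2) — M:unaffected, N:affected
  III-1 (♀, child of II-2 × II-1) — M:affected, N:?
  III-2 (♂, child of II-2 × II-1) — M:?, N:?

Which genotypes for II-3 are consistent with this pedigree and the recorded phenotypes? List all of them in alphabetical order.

II-3 ∈ {Mm NN, Mm Nn}

M/I-1 aff ·: Mm
M/I-2 un ·: mm
M/II-1 aff I-1×I-2: Mm
M/II-2 ? ·: mm|Mm|MM
M/II-3 aff I-1×I-2: Mm
M/II-4 un I-1×I-2: mm
M/III-1 aff II-2×II-1: Mm|MM
M/III-2 ? II-2×II-1: mm|Mm|MM
⇒ M over [I-1,I-2,II-1,II-2,II-3,II-4,III-1,III-2]: 12 consistent
N/I-1 ? ·: nn|Nn|NN
N/I-2 ? ·: nn|Nn|NN
N/II-1 ? I-1×I-2: nn|Nn|NN
N/II-2 ? ·: nn|Nn|NN
N/II-3 aff I-1×I-2: Nn|NN
N/II-4 aff I-1×I-2: Nn|NN
N/III-1 ? II-2×II-1: nn|Nn|NN
N/III-2 ? II-2×II-1: nn|Nn|NN
⇒ N over [I-1,I-2,II-1,II-2,II-3,II-4,III-1,III-2]: 386 consistent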